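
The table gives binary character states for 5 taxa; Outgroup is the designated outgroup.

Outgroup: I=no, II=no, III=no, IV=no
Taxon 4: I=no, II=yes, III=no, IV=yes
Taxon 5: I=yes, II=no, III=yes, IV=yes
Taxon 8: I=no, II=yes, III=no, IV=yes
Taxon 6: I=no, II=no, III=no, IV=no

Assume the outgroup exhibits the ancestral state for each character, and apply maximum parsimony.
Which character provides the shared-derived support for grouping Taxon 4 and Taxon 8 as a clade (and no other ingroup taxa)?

II

The outgroup has state 'no' for every character, so 'yes' is the derived state throughout.
I: derived state 'yes' in Taxon 5 only — an autapomorphy, so it tells us nothing about relationships among taxa.
II: derived state 'yes' in Taxon 4 and Taxon 8 only — synapomorphy for {Taxon 4, Taxon 8}.
III: derived state 'yes' in Taxon 5 only — an autapomorphy, so it tells us nothing about relationships among taxa.
IV (derived state 'yes') is shared by Taxon 4, Taxon 5, and Taxon 8 — a synapomorphy uniting that clade.
Most parsimonious ingroup topology: (((Taxon 4,Taxon 8),Taxon 5),Taxon 6).
The clade {Taxon 4, Taxon 8} is supported by II: its derived state 'yes' occurs in exactly those taxa and in no other taxon (including the outgroup).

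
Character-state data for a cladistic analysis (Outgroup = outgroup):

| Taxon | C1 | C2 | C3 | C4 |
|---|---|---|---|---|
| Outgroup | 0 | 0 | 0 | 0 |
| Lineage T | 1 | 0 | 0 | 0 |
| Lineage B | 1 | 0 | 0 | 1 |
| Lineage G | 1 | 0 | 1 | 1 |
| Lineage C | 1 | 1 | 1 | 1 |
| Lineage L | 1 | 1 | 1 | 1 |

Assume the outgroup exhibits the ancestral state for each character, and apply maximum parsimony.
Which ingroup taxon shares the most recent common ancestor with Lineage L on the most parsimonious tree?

Lineage C

The outgroup has state '0' for every character, so '1' is the derived state throughout.
All ingroup taxa share the derived state '1' for C1; it defines the ingroup but does not resolve relationships within it.
C2: derived state '1' in Lineage C and Lineage L only — synapomorphy for {Lineage C, Lineage L}.
C3 (derived state '1') is shared by Lineage C, Lineage G, and Lineage L — a synapomorphy uniting that clade.
C4: derived state '1' in Lineage B, Lineage C, Lineage G, and Lineage L only — synapomorphy for {Lineage B, Lineage C, Lineage G, Lineage L}.
Most parsimonious ingroup topology: (Lineage T,(Lineage B,(Lineage G,(Lineage C,Lineage L)))).
Lineage L and Lineage C form a cherry on this tree, so they are sister taxa.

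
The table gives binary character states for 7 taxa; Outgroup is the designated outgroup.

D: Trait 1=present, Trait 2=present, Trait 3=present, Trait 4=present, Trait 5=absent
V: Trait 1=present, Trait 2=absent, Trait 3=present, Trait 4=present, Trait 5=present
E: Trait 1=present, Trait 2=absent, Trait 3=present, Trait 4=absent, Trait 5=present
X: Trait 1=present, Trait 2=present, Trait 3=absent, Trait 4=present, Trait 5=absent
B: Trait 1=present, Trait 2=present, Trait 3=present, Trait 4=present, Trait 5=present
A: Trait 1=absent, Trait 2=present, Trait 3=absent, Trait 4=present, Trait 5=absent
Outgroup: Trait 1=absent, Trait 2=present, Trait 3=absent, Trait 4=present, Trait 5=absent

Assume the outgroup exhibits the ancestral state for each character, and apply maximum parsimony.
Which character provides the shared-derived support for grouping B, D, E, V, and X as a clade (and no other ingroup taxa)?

Trait 1

Character polarity is set by the outgroup: the derived state is whichever differs from the outgroup's state, so for Trait 2, Trait 4 the derived state is 'absent', and for the remaining characters it is 'present'.
Trait 1 (derived state 'present') is shared by B, D, E, V, and X — a synapomorphy uniting that clade.
Only E and V show the derived state 'absent' for Trait 2, supporting them as a clade.
Only B, D, E, and V show the derived state 'present' for Trait 3, supporting them as a clade.
Trait 4 (derived state 'absent') is unique to E (autapomorphy; uninformative for grouping).
Trait 5 (derived state 'present') is shared by B, E, and V — a synapomorphy uniting that clade.
Most parsimonious ingroup topology: (((((V,E),B),D),X),A).
The clade {B, D, E, V, X} is supported by Trait 1: its derived state 'present' occurs in exactly those taxa and in no other taxon (including the outgroup).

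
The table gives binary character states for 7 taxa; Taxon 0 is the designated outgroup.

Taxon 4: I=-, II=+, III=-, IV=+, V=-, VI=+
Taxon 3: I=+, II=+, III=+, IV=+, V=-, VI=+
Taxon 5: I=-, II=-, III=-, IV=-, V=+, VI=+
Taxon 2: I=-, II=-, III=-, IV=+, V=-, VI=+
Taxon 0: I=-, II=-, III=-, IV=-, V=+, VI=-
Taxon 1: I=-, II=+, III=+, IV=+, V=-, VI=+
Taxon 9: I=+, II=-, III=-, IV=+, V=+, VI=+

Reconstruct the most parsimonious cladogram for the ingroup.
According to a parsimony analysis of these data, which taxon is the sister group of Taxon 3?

Character polarity is set by the outgroup: the derived state is whichever differs from the outgroup's state, so for V the derived state is '-', and for the remaining characters it is '+'.
I groups Taxon 3 and Taxon 9, which is incompatible with the clades supported by the remaining characters; treating it as convergent (homoplasy) costs fewer steps than any alternative tree.
II (derived state '+') is shared by Taxon 1, Taxon 3, and Taxon 4 — a synapomorphy uniting that clade.
III (derived state '+') is shared by Taxon 1 and Taxon 3 — a synapomorphy uniting that clade.
Only Taxon 1, Taxon 2, Taxon 3, Taxon 4, and Taxon 9 show the derived state '+' for IV, supporting them as a clade.
V (derived state '-') is shared by Taxon 1, Taxon 2, Taxon 3, and Taxon 4 — a synapomorphy uniting that clade.
VI (derived state '+') is shared by all ingroup taxa — unites the whole ingroup.
Most parsimonious ingroup topology: (((((Taxon 1,Taxon 3),Taxon 4),Taxon 2),Taxon 9),Taxon 5).
Taxon 3 and Taxon 1 form a cherry on this tree, so they are sister taxa.

Taxon 1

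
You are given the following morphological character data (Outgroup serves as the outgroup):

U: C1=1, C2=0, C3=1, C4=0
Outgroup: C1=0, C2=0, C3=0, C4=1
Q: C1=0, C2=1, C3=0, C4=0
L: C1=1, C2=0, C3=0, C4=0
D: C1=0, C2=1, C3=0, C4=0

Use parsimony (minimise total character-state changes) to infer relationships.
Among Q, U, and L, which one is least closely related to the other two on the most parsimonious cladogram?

Q

Character polarity is set by the outgroup: the derived state is whichever differs from the outgroup's state, so for C4 the derived state is '0', and for the remaining characters it is '1'.
Only L and U show the derived state '1' for C1, supporting them as a clade.
C2 (derived state '1') is shared by D and Q — a synapomorphy uniting that clade.
C3 (derived state '1') is unique to U (autapomorphy; uninformative for grouping).
C4 (derived state '0') is shared by all ingroup taxa — unites the whole ingroup.
Most parsimonious ingroup topology: ((U,L),(Q,D)).
L and U share a more recent common ancestor with each other than either does with Q, so Q is the least closely related of the three.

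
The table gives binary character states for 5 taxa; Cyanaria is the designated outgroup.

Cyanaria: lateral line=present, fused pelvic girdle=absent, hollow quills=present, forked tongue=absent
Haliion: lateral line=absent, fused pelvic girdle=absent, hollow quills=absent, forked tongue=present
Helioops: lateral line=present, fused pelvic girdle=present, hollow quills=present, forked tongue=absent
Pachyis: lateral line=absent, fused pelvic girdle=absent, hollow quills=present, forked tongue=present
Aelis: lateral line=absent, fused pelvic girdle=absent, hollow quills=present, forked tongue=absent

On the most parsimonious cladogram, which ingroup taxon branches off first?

Helioops

Character polarity is set by the outgroup: the derived state is whichever differs from the outgroup's state, so for lateral line, hollow quills the derived state is 'absent', and for the remaining characters it is 'present'.
lateral line (derived state 'absent') is shared by Aelis, Haliion, and Pachyis — a synapomorphy uniting that clade.
fused pelvic girdle: derived state 'present' in Helioops only — an autapomorphy, so it tells us nothing about relationships among taxa.
hollow quills: derived state 'absent' in Haliion only — an autapomorphy, so it tells us nothing about relationships among taxa.
forked tongue (derived state 'present') is shared by Haliion and Pachyis — a synapomorphy uniting that clade.
Most parsimonious ingroup topology: (((Haliion,Pachyis),Aelis),Helioops).
Helioops is sister to the clade containing all other ingroup taxa, so it is the earliest-diverging (most basal) ingroup lineage.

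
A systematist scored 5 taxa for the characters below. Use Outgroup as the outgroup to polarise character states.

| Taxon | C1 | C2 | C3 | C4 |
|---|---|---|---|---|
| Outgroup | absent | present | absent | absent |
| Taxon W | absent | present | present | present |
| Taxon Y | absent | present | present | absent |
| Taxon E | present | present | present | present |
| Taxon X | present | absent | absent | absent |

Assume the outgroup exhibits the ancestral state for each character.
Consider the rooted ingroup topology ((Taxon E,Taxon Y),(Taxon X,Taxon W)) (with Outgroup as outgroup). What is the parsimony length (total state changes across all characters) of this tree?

7

Map each character onto ((Taxon E,Taxon Y),(Taxon X,Taxon W)) (rooted by Outgroup) and count the minimum state changes it requires (Fitch parsimony):
C1: 2; C2: 1; C3: 2; C4: 2.
Total tree length = 7.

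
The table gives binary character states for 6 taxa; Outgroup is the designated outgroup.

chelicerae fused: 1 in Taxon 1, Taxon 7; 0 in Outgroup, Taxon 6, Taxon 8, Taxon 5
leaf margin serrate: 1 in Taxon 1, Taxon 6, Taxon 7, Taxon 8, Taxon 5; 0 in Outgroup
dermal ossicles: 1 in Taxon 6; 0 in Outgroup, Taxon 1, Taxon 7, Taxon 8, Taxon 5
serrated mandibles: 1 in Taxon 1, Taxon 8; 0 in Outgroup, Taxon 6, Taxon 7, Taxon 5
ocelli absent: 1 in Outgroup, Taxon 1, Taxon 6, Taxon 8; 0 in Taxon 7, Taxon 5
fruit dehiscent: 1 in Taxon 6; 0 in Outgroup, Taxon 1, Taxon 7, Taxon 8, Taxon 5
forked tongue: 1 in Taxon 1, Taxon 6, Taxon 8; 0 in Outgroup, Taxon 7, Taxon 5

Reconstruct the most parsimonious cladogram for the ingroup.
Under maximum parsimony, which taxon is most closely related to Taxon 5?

Character polarity is set by the outgroup: the derived state is whichever differs from the outgroup's state, so for ocelli absent the derived state is '0', and for the remaining characters it is '1'.
chelicerae fused (state '1') occurs in Taxon 1 and Taxon 7 but conflicts with the nesting implied by the other characters — most parsimoniously interpreted as homoplasy.
leaf margin serrate (derived state '1') is shared by all ingroup taxa — unites the whole ingroup.
dermal ossicles: derived state '1' in Taxon 6 only — an autapomorphy, so it tells us nothing about relationships among taxa.
serrated mandibles (derived state '1') is shared by Taxon 1 and Taxon 8 — a synapomorphy uniting that clade.
Only Taxon 5 and Taxon 7 show the derived state '0' for ocelli absent, supporting them as a clade.
fruit dehiscent: derived state '1' in Taxon 6 only — an autapomorphy, so it tells us nothing about relationships among taxa.
Only Taxon 1, Taxon 6, and Taxon 8 show the derived state '1' for forked tongue, supporting them as a clade.
Most parsimonious ingroup topology: (((Taxon 1,Taxon 8),Taxon 6),(Taxon 7,Taxon 5)).
Taxon 5 and Taxon 7 form a cherry on this tree, so they are sister taxa.

Taxon 7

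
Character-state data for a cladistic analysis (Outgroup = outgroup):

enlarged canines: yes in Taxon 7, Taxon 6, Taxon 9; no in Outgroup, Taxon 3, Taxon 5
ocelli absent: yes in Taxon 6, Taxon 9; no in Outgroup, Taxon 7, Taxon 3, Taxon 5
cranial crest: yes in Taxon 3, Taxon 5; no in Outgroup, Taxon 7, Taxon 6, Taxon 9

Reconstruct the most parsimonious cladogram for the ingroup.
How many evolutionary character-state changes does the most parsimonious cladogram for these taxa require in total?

The outgroup has state 'no' for every character, so 'yes' is the derived state throughout.
enlarged canines: derived state 'yes' in Taxon 6, Taxon 7, and Taxon 9 only — synapomorphy for {Taxon 6, Taxon 7, Taxon 9}.
Only Taxon 6 and Taxon 9 show the derived state 'yes' for ocelli absent, supporting them as a clade.
cranial crest (derived state 'yes') is shared by Taxon 3 and Taxon 5 — a synapomorphy uniting that clade.
Most parsimonious ingroup topology: ((Taxon 7,(Taxon 6,Taxon 9)),(Taxon 3,Taxon 5)).
Changes per character on this tree: enlarged canines: 1; ocelli absent: 1; cranial crest: 1.
Total = 3.

3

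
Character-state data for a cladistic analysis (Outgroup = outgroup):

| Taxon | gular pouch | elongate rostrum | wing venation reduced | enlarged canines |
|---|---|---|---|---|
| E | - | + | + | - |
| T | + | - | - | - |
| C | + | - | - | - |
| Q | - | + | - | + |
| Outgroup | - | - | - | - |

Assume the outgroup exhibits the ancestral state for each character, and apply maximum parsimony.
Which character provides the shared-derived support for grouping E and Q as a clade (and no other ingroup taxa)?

elongate rostrum

The outgroup has state '-' for every character, so '+' is the derived state throughout.
gular pouch: derived state '+' in C and T only — synapomorphy for {C, T}.
elongate rostrum (derived state '+') is shared by E and Q — a synapomorphy uniting that clade.
wing venation reduced (derived state '+') is unique to E (autapomorphy; uninformative for grouping).
enlarged canines (derived state '+') is unique to Q (autapomorphy; uninformative for grouping).
Most parsimonious ingroup topology: ((Q,E),(C,T)).
The clade {E, Q} is supported by elongate rostrum: its derived state '+' occurs in exactly those taxa and in no other taxon (including the outgroup).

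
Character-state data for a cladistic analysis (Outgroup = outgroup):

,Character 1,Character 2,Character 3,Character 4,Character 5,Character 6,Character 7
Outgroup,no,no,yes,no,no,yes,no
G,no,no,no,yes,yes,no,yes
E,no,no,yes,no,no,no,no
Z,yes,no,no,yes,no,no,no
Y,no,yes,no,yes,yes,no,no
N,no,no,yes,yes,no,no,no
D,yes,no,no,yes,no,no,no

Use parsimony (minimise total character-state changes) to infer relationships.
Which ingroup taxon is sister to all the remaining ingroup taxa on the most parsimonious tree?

E

Character polarity is set by the outgroup: the derived state is whichever differs from the outgroup's state, so for Character 3, Character 6 the derived state is 'no', and for the remaining characters it is 'yes'.
Character 1 (derived state 'yes') is shared by D and Z — a synapomorphy uniting that clade.
Character 2 (derived state 'yes') is unique to Y (autapomorphy; uninformative for grouping).
Only D, G, Y, and Z show the derived state 'no' for Character 3, supporting them as a clade.
Character 4: derived state 'yes' in D, G, N, Y, and Z only — synapomorphy for {D, G, N, Y, Z}.
Character 5: derived state 'yes' in G and Y only — synapomorphy for {G, Y}.
Character 6 (derived state 'no') is shared by all ingroup taxa — unites the whole ingroup.
Character 7 (derived state 'yes') is unique to G (autapomorphy; uninformative for grouping).
Most parsimonious ingroup topology: ((((G,Y),(Z,D)),N),E).
E is sister to the clade containing all other ingroup taxa, so it is the earliest-diverging (most basal) ingroup lineage.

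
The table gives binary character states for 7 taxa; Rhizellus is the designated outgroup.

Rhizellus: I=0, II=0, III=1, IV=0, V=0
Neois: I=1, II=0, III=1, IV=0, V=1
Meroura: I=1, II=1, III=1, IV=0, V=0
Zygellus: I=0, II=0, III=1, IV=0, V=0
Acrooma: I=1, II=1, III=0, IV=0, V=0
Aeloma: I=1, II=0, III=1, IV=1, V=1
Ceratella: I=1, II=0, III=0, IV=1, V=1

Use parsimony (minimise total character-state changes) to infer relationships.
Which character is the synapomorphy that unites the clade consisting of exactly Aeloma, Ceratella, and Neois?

V

Character polarity is set by the outgroup: the derived state is whichever differs from the outgroup's state, so for III the derived state is '0', and for the remaining characters it is '1'.
Only Acrooma, Aeloma, Ceratella, Meroura, and Neois show the derived state '1' for I, supporting them as a clade.
Only Acrooma and Meroura show the derived state '1' for II, supporting them as a clade.
III groups Acrooma and Ceratella, which is incompatible with the clades supported by the remaining characters; treating it as convergent (homoplasy) costs fewer steps than any alternative tree.
IV (derived state '1') is shared by Aeloma and Ceratella — a synapomorphy uniting that clade.
Only Aeloma, Ceratella, and Neois show the derived state '1' for V, supporting them as a clade.
Most parsimonious ingroup topology: (((Neois,(Aeloma,Ceratella)),(Meroura,Acrooma)),Zygellus).
The clade {Aeloma, Ceratella, Neois} is supported by V: its derived state '1' occurs in exactly those taxa and in no other taxon (including the outgroup).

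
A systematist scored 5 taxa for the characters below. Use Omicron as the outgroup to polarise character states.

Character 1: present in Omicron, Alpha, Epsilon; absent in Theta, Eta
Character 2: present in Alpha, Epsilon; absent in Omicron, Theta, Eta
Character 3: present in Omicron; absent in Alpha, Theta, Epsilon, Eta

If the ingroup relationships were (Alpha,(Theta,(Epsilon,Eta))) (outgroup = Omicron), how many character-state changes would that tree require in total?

Map each character onto (Alpha,(Theta,(Epsilon,Eta))) (rooted by Omicron) and count the minimum state changes it requires (Fitch parsimony):
Character 1: 2; Character 2: 2; Character 3: 1.
Total tree length = 5.

5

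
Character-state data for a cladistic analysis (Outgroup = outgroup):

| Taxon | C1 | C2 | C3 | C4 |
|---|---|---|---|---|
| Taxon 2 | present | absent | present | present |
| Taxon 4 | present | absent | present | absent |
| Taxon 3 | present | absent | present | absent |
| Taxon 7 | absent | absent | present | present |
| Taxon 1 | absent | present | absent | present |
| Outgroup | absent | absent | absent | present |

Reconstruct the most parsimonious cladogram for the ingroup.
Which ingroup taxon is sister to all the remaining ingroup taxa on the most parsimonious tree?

Taxon 1

Character polarity is set by the outgroup: the derived state is whichever differs from the outgroup's state, so for C4 the derived state is 'absent', and for the remaining characters it is 'present'.
C1: derived state 'present' in Taxon 2, Taxon 3, and Taxon 4 only — synapomorphy for {Taxon 2, Taxon 3, Taxon 4}.
C2 (derived state 'present') is unique to Taxon 1 (autapomorphy; uninformative for grouping).
Only Taxon 2, Taxon 3, Taxon 4, and Taxon 7 show the derived state 'present' for C3, supporting them as a clade.
C4: derived state 'absent' in Taxon 3 and Taxon 4 only — synapomorphy for {Taxon 3, Taxon 4}.
Most parsimonious ingroup topology: (Taxon 1,(Taxon 7,((Taxon 3,Taxon 4),Taxon 2))).
Taxon 1 is sister to the clade containing all other ingroup taxa, so it is the earliest-diverging (most basal) ingroup lineage.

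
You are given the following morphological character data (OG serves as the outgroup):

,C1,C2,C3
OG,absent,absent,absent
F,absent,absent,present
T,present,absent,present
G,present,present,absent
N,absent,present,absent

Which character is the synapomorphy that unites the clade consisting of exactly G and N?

C2

The outgroup has state 'absent' for every character, so 'present' is the derived state throughout.
C1 groups G and T, which is incompatible with the clades supported by the remaining characters; treating it as convergent (homoplasy) costs fewer steps than any alternative tree.
C2: derived state 'present' in G and N only — synapomorphy for {G, N}.
C3: derived state 'present' in F and T only — synapomorphy for {F, T}.
Most parsimonious ingroup topology: ((F,T),(G,N)).
The clade {G, N} is supported by C2: its derived state 'present' occurs in exactly those taxa and in no other taxon (including the outgroup).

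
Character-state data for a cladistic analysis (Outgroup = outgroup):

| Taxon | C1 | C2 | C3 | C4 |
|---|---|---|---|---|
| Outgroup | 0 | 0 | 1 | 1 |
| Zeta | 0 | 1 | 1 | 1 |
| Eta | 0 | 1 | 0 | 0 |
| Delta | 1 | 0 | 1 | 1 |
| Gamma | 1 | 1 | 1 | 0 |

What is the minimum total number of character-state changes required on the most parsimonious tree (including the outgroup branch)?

5

Character polarity is set by the outgroup: the derived state is whichever differs from the outgroup's state, so for C3, C4 the derived state is '0', and for the remaining characters it is '1'.
C1 (state '1') occurs in Delta and Gamma but conflicts with the nesting implied by the other characters — most parsimoniously interpreted as homoplasy.
Only Eta, Gamma, and Zeta show the derived state '1' for C2, supporting them as a clade.
C3: derived state '0' in Eta only — an autapomorphy, so it tells us nothing about relationships among taxa.
Only Eta and Gamma show the derived state '0' for C4, supporting them as a clade.
Most parsimonious ingroup topology: ((Zeta,(Eta,Gamma)),Delta).
Changes per character on this tree: C1: 2; C2: 1; C3: 1; C4: 1.
Total = 5.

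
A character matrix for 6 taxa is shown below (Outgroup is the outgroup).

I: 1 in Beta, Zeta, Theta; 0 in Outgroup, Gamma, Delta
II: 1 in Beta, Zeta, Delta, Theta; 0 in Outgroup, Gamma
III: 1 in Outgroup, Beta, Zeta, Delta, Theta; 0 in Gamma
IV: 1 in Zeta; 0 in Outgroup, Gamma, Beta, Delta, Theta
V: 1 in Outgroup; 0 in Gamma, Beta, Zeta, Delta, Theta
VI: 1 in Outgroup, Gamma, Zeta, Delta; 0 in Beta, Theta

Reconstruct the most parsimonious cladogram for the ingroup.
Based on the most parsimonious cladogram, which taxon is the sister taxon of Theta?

Character polarity is set by the outgroup: the derived state is whichever differs from the outgroup's state, so for III, V, VI the derived state is '0', and for the remaining characters it is '1'.
I (derived state '1') is shared by Beta, Theta, and Zeta — a synapomorphy uniting that clade.
II (derived state '1') is shared by Beta, Delta, Theta, and Zeta — a synapomorphy uniting that clade.
III: derived state '0' in Gamma only — an autapomorphy, so it tells us nothing about relationships among taxa.
IV (derived state '1') is unique to Zeta (autapomorphy; uninformative for grouping).
V (derived state '0') is shared by all ingroup taxa — unites the whole ingroup.
Only Beta and Theta show the derived state '0' for VI, supporting them as a clade.
Most parsimonious ingroup topology: (Gamma,(((Beta,Theta),Zeta),Delta)).
Theta and Beta form a cherry on this tree, so they are sister taxa.

Beta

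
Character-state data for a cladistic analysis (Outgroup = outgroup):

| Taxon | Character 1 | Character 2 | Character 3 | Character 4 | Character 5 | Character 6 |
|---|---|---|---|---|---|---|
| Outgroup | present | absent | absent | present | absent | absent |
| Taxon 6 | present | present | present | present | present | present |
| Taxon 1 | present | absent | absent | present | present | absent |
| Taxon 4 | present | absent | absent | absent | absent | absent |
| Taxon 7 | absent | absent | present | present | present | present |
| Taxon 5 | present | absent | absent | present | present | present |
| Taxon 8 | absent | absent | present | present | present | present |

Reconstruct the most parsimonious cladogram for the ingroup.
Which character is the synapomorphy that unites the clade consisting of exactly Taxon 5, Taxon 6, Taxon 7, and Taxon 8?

Character polarity is set by the outgroup: the derived state is whichever differs from the outgroup's state, so for Character 1, Character 4 the derived state is 'absent', and for the remaining characters it is 'present'.
Character 1: derived state 'absent' in Taxon 7 and Taxon 8 only — synapomorphy for {Taxon 7, Taxon 8}.
Character 2: derived state 'present' in Taxon 6 only — an autapomorphy, so it tells us nothing about relationships among taxa.
Only Taxon 6, Taxon 7, and Taxon 8 show the derived state 'present' for Character 3, supporting them as a clade.
Character 4: derived state 'absent' in Taxon 4 only — an autapomorphy, so it tells us nothing about relationships among taxa.
Only Taxon 1, Taxon 5, Taxon 6, Taxon 7, and Taxon 8 show the derived state 'present' for Character 5, supporting them as a clade.
Only Taxon 5, Taxon 6, Taxon 7, and Taxon 8 show the derived state 'present' for Character 6, supporting them as a clade.
Most parsimonious ingroup topology: ((((Taxon 6,(Taxon 7,Taxon 8)),Taxon 5),Taxon 1),Taxon 4).
The clade {Taxon 5, Taxon 6, Taxon 7, Taxon 8} is supported by Character 6: its derived state 'present' occurs in exactly those taxa and in no other taxon (including the outgroup).

Character 6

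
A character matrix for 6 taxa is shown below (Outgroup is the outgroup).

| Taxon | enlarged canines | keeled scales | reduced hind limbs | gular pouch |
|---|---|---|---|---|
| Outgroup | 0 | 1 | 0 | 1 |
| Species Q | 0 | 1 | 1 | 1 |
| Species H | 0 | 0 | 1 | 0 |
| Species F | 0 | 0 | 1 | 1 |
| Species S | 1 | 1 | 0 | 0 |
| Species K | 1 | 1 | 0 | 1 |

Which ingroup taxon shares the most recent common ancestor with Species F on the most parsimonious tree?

Character polarity is set by the outgroup: the derived state is whichever differs from the outgroup's state, so for keeled scales, gular pouch the derived state is '0', and for the remaining characters it is '1'.
enlarged canines (derived state '1') is shared by Species K and Species S — a synapomorphy uniting that clade.
keeled scales: derived state '0' in Species F and Species H only — synapomorphy for {Species F, Species H}.
Only Species F, Species H, and Species Q show the derived state '1' for reduced hind limbs, supporting them as a clade.
gular pouch (state '0') occurs in Species H and Species S but conflicts with the nesting implied by the other characters — most parsimoniously interpreted as homoplasy.
Most parsimonious ingroup topology: ((Species Q,(Species H,Species F)),(Species S,Species K)).
Species F and Species H form a cherry on this tree, so they are sister taxa.

Species H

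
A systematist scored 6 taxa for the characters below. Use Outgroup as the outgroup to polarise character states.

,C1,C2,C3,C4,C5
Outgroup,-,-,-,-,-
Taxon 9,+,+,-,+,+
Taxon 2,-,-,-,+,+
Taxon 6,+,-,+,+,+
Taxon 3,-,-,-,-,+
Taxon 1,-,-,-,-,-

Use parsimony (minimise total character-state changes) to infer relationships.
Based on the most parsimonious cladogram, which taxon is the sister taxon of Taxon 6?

Taxon 9

The outgroup has state '-' for every character, so '+' is the derived state throughout.
C1: derived state '+' in Taxon 6 and Taxon 9 only — synapomorphy for {Taxon 6, Taxon 9}.
C2: derived state '+' in Taxon 9 only — an autapomorphy, so it tells us nothing about relationships among taxa.
C3 (derived state '+') is unique to Taxon 6 (autapomorphy; uninformative for grouping).
Only Taxon 2, Taxon 6, and Taxon 9 show the derived state '+' for C4, supporting them as a clade.
C5 (derived state '+') is shared by Taxon 2, Taxon 3, Taxon 6, and Taxon 9 — a synapomorphy uniting that clade.
Most parsimonious ingroup topology: ((((Taxon 9,Taxon 6),Taxon 2),Taxon 3),Taxon 1).
Taxon 6 and Taxon 9 form a cherry on this tree, so they are sister taxa.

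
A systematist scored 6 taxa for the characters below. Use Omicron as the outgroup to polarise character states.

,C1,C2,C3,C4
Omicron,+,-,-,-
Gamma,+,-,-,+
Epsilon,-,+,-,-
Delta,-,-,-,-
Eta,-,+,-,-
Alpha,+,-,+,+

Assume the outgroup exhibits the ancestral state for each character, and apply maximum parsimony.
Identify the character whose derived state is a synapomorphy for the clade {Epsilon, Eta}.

C2

Character polarity is set by the outgroup: the derived state is whichever differs from the outgroup's state, so for C1 the derived state is '-', and for the remaining characters it is '+'.
Only Delta, Epsilon, and Eta show the derived state '-' for C1, supporting them as a clade.
C2 (derived state '+') is shared by Epsilon and Eta — a synapomorphy uniting that clade.
C3: derived state '+' in Alpha only — an autapomorphy, so it tells us nothing about relationships among taxa.
Only Alpha and Gamma show the derived state '+' for C4, supporting them as a clade.
Most parsimonious ingroup topology: ((Gamma,Alpha),((Epsilon,Eta),Delta)).
The clade {Epsilon, Eta} is supported by C2: its derived state '+' occurs in exactly those taxa and in no other taxon (including the outgroup).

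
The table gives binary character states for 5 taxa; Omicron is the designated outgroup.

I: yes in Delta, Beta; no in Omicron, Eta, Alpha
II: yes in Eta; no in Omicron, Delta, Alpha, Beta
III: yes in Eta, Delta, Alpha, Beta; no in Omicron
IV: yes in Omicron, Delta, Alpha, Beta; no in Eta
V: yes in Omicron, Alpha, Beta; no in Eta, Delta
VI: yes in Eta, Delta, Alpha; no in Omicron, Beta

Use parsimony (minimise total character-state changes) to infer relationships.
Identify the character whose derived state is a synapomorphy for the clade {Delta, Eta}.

Character polarity is set by the outgroup: the derived state is whichever differs from the outgroup's state, so for IV, V the derived state is 'no', and for the remaining characters it is 'yes'.
I groups Beta and Delta, which is incompatible with the clades supported by the remaining characters; treating it as convergent (homoplasy) costs fewer steps than any alternative tree.
II: derived state 'yes' in Eta only — an autapomorphy, so it tells us nothing about relationships among taxa.
III (derived state 'yes') is shared by all ingroup taxa — unites the whole ingroup.
IV: derived state 'no' in Eta only — an autapomorphy, so it tells us nothing about relationships among taxa.
Only Delta and Eta show the derived state 'no' for V, supporting them as a clade.
VI: derived state 'yes' in Alpha, Delta, and Eta only — synapomorphy for {Alpha, Delta, Eta}.
Most parsimonious ingroup topology: (((Eta,Delta),Alpha),Beta).
The clade {Delta, Eta} is supported by V: its derived state 'no' occurs in exactly those taxa and in no other taxon (including the outgroup).

V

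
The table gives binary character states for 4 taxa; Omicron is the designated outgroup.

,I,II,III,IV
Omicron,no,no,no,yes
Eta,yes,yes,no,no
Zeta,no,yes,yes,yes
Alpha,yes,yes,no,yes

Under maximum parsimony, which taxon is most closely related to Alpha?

Eta

Character polarity is set by the outgroup: the derived state is whichever differs from the outgroup's state, so for IV the derived state is 'no', and for the remaining characters it is 'yes'.
I (derived state 'yes') is shared by Alpha and Eta — a synapomorphy uniting that clade.
II (derived state 'yes') is shared by all ingroup taxa — unites the whole ingroup.
III: derived state 'yes' in Zeta only — an autapomorphy, so it tells us nothing about relationships among taxa.
IV (derived state 'no') is unique to Eta (autapomorphy; uninformative for grouping).
Most parsimonious ingroup topology: ((Eta,Alpha),Zeta).
Alpha and Eta form a cherry on this tree, so they are sister taxa.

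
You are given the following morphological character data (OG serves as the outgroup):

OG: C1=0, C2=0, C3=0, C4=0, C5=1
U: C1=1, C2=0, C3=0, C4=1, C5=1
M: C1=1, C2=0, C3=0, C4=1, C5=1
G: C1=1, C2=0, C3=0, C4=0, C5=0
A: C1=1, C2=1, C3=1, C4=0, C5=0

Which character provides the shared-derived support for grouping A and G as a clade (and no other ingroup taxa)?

C5

Character polarity is set by the outgroup: the derived state is whichever differs from the outgroup's state, so for C5 the derived state is '0', and for the remaining characters it is '1'.
C1 (derived state '1') is shared by all ingroup taxa — unites the whole ingroup.
C2 (derived state '1') is unique to A (autapomorphy; uninformative for grouping).
C3: derived state '1' in A only — an autapomorphy, so it tells us nothing about relationships among taxa.
Only M and U show the derived state '1' for C4, supporting them as a clade.
C5: derived state '0' in A and G only — synapomorphy for {A, G}.
Most parsimonious ingroup topology: ((U,M),(G,A)).
The clade {A, G} is supported by C5: its derived state '0' occurs in exactly those taxa and in no other taxon (including the outgroup).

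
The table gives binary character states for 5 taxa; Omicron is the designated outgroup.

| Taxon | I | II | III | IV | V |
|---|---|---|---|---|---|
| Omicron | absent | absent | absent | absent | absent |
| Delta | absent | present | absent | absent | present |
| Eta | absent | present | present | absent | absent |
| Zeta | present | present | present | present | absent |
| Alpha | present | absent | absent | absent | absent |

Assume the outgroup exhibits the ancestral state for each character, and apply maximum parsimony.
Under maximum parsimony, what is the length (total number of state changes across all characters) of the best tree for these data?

The outgroup has state 'absent' for every character, so 'present' is the derived state throughout.
I (state 'present') occurs in Alpha and Zeta but conflicts with the nesting implied by the other characters — most parsimoniously interpreted as homoplasy.
II: derived state 'present' in Delta, Eta, and Zeta only — synapomorphy for {Delta, Eta, Zeta}.
III (derived state 'present') is shared by Eta and Zeta — a synapomorphy uniting that clade.
IV (derived state 'present') is unique to Zeta (autapomorphy; uninformative for grouping).
V (derived state 'present') is unique to Delta (autapomorphy; uninformative for grouping).
Most parsimonious ingroup topology: ((Delta,(Eta,Zeta)),Alpha).
Changes per character on this tree: I: 2; II: 1; III: 1; IV: 1; V: 1.
Total = 6.

6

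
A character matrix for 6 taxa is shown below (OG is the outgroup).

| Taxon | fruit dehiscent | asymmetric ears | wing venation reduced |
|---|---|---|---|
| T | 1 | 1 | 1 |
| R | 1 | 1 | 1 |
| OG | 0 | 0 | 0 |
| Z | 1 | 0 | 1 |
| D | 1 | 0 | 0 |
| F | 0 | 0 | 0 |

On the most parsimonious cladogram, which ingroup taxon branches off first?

F

The outgroup has state '0' for every character, so '1' is the derived state throughout.
Only D, R, T, and Z show the derived state '1' for fruit dehiscent, supporting them as a clade.
asymmetric ears: derived state '1' in R and T only — synapomorphy for {R, T}.
wing venation reduced (derived state '1') is shared by R, T, and Z — a synapomorphy uniting that clade.
Most parsimonious ingroup topology: (F,(D,(Z,(T,R)))).
F is sister to the clade containing all other ingroup taxa, so it is the earliest-diverging (most basal) ingroup lineage.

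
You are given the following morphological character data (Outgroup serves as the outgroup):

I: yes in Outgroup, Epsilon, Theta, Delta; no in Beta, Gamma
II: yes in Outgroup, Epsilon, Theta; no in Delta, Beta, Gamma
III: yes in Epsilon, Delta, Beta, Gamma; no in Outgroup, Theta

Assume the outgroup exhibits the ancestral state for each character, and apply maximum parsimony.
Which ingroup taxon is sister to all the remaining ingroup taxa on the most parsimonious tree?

Character polarity is set by the outgroup: the derived state is whichever differs from the outgroup's state, so for I, II the derived state is 'no', and for the remaining characters it is 'yes'.
Only Beta and Gamma show the derived state 'no' for I, supporting them as a clade.
Only Beta, Delta, and Gamma show the derived state 'no' for II, supporting them as a clade.
Only Beta, Delta, Epsilon, and Gamma show the derived state 'yes' for III, supporting them as a clade.
Most parsimonious ingroup topology: ((Epsilon,(Delta,(Beta,Gamma))),Theta).
Theta is sister to the clade containing all other ingroup taxa, so it is the earliest-diverging (most basal) ingroup lineage.

Theta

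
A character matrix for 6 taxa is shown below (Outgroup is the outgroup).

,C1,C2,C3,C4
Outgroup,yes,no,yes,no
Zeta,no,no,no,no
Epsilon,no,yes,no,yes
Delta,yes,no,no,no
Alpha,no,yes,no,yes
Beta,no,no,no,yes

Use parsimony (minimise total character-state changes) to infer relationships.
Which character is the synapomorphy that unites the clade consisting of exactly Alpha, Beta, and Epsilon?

Character polarity is set by the outgroup: the derived state is whichever differs from the outgroup's state, so for C1, C3 the derived state is 'no', and for the remaining characters it is 'yes'.
C1 (derived state 'no') is shared by Alpha, Beta, Epsilon, and Zeta — a synapomorphy uniting that clade.
C2 (derived state 'yes') is shared by Alpha and Epsilon — a synapomorphy uniting that clade.
C3 (derived state 'no') is shared by all ingroup taxa — unites the whole ingroup.
Only Alpha, Beta, and Epsilon show the derived state 'yes' for C4, supporting them as a clade.
Most parsimonious ingroup topology: ((Zeta,((Epsilon,Alpha),Beta)),Delta).
The clade {Alpha, Beta, Epsilon} is supported by C4: its derived state 'yes' occurs in exactly those taxa and in no other taxon (including the outgroup).

C4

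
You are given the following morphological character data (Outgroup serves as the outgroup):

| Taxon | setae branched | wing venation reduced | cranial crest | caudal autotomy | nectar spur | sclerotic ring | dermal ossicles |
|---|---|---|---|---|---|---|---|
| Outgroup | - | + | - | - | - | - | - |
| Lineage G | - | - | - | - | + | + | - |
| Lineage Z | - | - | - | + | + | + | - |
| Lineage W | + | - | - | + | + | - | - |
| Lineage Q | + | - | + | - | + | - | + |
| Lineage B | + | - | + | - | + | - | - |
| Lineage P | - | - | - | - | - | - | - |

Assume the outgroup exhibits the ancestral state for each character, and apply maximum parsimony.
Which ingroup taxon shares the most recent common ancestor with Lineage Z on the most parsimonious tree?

Lineage G

Character polarity is set by the outgroup: the derived state is whichever differs from the outgroup's state, so for wing venation reduced the derived state is '-', and for the remaining characters it is '+'.
setae branched (derived state '+') is shared by Lineage B, Lineage Q, and Lineage W — a synapomorphy uniting that clade.
All ingroup taxa share the derived state '-' for wing venation reduced; it defines the ingroup but does not resolve relationships within it.
cranial crest: derived state '+' in Lineage B and Lineage Q only — synapomorphy for {Lineage B, Lineage Q}.
caudal autotomy (state '+') occurs in Lineage W and Lineage Z but conflicts with the nesting implied by the other characters — most parsimoniously interpreted as homoplasy.
Only Lineage B, Lineage G, Lineage Q, Lineage W, and Lineage Z show the derived state '+' for nectar spur, supporting them as a clade.
sclerotic ring: derived state '+' in Lineage G and Lineage Z only — synapomorphy for {Lineage G, Lineage Z}.
dermal ossicles (derived state '+') is unique to Lineage Q (autapomorphy; uninformative for grouping).
Most parsimonious ingroup topology: (((Lineage G,Lineage Z),(Lineage W,(Lineage Q,Lineage B))),Lineage P).
Lineage Z and Lineage G form a cherry on this tree, so they are sister taxa.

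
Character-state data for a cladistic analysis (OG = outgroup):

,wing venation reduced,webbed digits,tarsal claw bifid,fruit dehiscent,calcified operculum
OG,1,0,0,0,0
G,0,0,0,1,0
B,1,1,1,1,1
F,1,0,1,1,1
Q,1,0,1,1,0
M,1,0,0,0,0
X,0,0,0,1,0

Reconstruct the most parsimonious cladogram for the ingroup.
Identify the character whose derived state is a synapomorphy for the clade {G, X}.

Character polarity is set by the outgroup: the derived state is whichever differs from the outgroup's state, so for wing venation reduced the derived state is '0', and for the remaining characters it is '1'.
Only G and X show the derived state '0' for wing venation reduced, supporting them as a clade.
webbed digits: derived state '1' in B only — an autapomorphy, so it tells us nothing about relationships among taxa.
Only B, F, and Q show the derived state '1' for tarsal claw bifid, supporting them as a clade.
fruit dehiscent: derived state '1' in B, F, G, Q, and X only — synapomorphy for {B, F, G, Q, X}.
calcified operculum (derived state '1') is shared by B and F — a synapomorphy uniting that clade.
Most parsimonious ingroup topology: (((G,X),((B,F),Q)),M).
The clade {G, X} is supported by wing venation reduced: its derived state '0' occurs in exactly those taxa and in no other taxon (including the outgroup).

wing venation reduced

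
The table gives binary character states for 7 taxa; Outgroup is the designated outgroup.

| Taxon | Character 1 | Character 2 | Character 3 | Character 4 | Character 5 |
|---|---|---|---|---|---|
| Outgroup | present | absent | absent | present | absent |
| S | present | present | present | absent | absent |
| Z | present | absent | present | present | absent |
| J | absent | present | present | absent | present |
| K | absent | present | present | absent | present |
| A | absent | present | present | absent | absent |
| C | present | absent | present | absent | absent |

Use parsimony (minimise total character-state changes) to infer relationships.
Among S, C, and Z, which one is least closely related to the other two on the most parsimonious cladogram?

Character polarity is set by the outgroup: the derived state is whichever differs from the outgroup's state, so for Character 1, Character 4 the derived state is 'absent', and for the remaining characters it is 'present'.
Character 1 (derived state 'absent') is shared by A, J, and K — a synapomorphy uniting that clade.
Only A, J, K, and S show the derived state 'present' for Character 2, supporting them as a clade.
Character 3 (derived state 'present') is shared by all ingroup taxa — unites the whole ingroup.
Character 4 (derived state 'absent') is shared by A, C, J, K, and S — a synapomorphy uniting that clade.
Character 5 (derived state 'present') is shared by J and K — a synapomorphy uniting that clade.
Most parsimonious ingroup topology: (((S,((J,K),A)),C),Z).
S and C share a more recent common ancestor with each other than either does with Z, so Z is the least closely related of the three.

Z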